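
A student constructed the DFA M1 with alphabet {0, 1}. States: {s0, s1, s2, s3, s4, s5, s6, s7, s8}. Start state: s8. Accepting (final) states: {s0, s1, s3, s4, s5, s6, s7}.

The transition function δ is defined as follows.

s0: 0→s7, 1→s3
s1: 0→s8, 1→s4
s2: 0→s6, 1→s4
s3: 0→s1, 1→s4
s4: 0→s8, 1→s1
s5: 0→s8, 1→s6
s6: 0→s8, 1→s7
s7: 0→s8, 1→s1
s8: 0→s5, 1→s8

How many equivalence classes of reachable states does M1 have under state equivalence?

Reachable states from the start: {s1,s4,s5,s6,s7,s8}. Unreachable: {s0,s2,s3} — drop them.
Start with accepting vs non-accepting: {s1,s4,s5,s6,s7} | {s8}.
Stable partition: {s1,s4,s5,s6,s7} | {s8} — 2 equivalence classes.

2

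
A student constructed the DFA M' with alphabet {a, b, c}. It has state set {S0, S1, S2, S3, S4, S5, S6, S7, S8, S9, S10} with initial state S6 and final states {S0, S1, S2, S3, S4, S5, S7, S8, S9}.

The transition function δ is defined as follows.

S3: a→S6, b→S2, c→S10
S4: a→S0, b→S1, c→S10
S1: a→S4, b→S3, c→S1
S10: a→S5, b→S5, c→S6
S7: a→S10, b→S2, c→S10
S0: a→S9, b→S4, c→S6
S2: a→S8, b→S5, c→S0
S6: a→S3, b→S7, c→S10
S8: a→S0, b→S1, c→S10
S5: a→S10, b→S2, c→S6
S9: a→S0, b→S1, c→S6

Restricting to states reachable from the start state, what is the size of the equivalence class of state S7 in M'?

3

P0 = {S0,S1,S2,S3,S4,S5,S7,S8,S9} | {S6,S10}.
Refine {S0,S1,S2,S3,S4,S5,S7,S8,S9} on symbol a: members go to different blocks, giving {S0,S1,S2,S4,S8,S9} and {S3,S5,S7}.
Split {S0,S1,S2,S4,S8,S9} by δ(·,b) → {S0,S4,S8,S9} and {S1,S2}.
On input b, block {S0,S4,S8,S9} splits into {S4,S8,S9} and {S0}.
Refine {S1,S2} on symbol c: members go to different blocks, giving {S1} and {S2}.
Stable partition: {S4,S8,S9} | {S6,S10} | {S3,S5,S7} | {S1} | {S0} | {S2} — 6 equivalence classes.
The equivalence class containing S7 is {S3,S5,S7}, of size 3.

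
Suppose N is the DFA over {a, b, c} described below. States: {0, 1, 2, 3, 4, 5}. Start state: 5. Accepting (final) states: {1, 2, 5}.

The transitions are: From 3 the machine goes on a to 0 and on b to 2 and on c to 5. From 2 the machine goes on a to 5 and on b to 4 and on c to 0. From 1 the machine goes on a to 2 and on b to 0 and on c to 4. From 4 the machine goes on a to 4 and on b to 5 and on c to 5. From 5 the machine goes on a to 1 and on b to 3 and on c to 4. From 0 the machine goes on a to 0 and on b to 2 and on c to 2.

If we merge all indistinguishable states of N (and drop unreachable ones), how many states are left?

2

Initial partition by acceptance: {1,2,5} | {0,3,4}.
Stable partition: {1,2,5} | {0,3,4} — 2 equivalence classes.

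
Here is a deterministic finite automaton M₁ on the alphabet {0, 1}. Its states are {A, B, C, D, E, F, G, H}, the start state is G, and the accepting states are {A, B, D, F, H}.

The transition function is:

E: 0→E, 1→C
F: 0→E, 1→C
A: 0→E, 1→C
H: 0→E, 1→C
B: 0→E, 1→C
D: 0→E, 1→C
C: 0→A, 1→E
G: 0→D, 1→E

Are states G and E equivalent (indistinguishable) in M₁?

No

Reachable states from the start: {A,C,D,E,G}. Unreachable: {B,F,H} — drop them.
P0 = {A,D} | {C,E,G}.
On input 0, block {C,E,G} splits into {C,G} and {E}.
The partition is now stable with 3 blocks: {A,D} | {C,G} | {E}.
G and E end up in different blocks, so they are distinguishable. For instance, the string '0' is accepted from only G.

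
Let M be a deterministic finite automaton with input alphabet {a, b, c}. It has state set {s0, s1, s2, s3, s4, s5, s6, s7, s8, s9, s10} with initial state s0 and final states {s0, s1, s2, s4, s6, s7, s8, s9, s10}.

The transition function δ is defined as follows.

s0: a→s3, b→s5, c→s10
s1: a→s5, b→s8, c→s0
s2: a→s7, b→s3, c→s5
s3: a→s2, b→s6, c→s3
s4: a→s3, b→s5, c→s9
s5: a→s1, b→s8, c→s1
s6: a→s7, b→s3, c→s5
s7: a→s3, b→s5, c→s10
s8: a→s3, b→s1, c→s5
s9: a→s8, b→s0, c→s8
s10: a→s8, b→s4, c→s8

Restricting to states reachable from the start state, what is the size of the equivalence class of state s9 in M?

2

All states are reachable from the start state.
P0 = {s0,s1,s2,s4,s6,s7,s8,s9,s10} | {s3,s5}.
Refine {s0,s1,s2,s4,s6,s7,s8,s9,s10} on symbol a: members go to different blocks, giving {s0,s1,s4,s7,s8} and {s2,s6,s9,s10}.
On input b, block {s0,s1,s4,s7,s8} splits into {s0,s4,s7} and {s1,s8}.
On input a, block {s3,s5} splits into {s3} and {s5}.
Refine {s2,s6,s9,s10} on symbol a: members go to different blocks, giving {s2,s6} and {s9,s10}.
Refine {s1,s8} on symbol a: members go to different blocks, giving {s1} and {s8}.
The partition is now stable with 7 blocks: {s0,s4,s7} | {s3} | {s2,s6} | {s1} | {s5} | {s9,s10} | {s8}.
State s9 belongs to the block {s9,s10}, which has 2 states.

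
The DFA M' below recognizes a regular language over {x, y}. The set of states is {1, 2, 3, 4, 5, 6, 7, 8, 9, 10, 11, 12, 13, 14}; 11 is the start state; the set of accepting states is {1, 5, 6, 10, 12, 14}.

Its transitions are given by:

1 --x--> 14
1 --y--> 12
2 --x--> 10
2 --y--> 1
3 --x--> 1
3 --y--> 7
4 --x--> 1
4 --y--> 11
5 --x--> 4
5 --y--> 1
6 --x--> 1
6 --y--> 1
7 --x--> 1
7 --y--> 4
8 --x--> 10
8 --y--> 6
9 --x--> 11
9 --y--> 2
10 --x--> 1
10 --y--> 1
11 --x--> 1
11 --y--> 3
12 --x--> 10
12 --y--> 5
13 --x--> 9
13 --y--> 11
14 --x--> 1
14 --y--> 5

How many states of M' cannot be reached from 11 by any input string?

5

Starting at 11 and following transitions, the reachable set is {1, 3, 4, 5, 7, 10, 11, 12, 14}. That leaves 2, 6, 8, 9, 13 unreachable — 5 in total.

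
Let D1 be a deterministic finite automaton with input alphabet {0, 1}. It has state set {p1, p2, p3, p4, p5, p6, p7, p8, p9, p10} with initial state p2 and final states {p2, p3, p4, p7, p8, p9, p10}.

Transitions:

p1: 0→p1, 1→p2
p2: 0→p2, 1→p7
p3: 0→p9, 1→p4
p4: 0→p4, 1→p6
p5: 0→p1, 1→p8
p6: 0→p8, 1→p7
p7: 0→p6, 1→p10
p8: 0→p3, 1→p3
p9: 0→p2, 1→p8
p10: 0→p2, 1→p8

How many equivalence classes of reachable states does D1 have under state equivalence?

7

First remove the unreachable states {p1,p5}; 8 states remain.
Start with accepting vs non-accepting: {p2,p3,p4,p7,p8,p9,p10} | {p6}.
Split {p2,p3,p4,p7,p8,p9,p10} by δ(·,0) → {p2,p3,p4,p8,p9,p10} and {p7}.
Refine {p2,p3,p4,p8,p9,p10} on symbol 1: members go to different blocks, giving {p3,p8,p9,p10} and {p2} and {p4}.
Split {p3,p8,p9,p10} by δ(·,0) → {p3,p8} and {p9,p10}.
Split {p3,p8} by δ(·,0) → {p3} and {p8}.
The partition is now stable with 7 blocks: {p3} | {p6} | {p7} | {p2} | {p4} | {p9,p10} | {p8}.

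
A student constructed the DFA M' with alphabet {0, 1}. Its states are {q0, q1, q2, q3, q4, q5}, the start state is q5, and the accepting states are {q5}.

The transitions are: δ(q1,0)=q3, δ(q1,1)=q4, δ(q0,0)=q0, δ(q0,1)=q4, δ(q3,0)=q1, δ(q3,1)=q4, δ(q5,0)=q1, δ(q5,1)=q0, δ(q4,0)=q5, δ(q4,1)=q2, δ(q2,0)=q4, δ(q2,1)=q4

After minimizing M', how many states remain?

4

All states are reachable from the start state.
Start with accepting vs non-accepting: {q5} | {q0,q1,q2,q3,q4}.
On input 0, block {q0,q1,q2,q3,q4} splits into {q0,q1,q2,q3} and {q4}.
Refine {q0,q1,q2,q3} on symbol 0: members go to different blocks, giving {q0,q1,q3} and {q2}.
The partition is now stable with 4 blocks: {q5} | {q0,q1,q3} | {q4} | {q2}.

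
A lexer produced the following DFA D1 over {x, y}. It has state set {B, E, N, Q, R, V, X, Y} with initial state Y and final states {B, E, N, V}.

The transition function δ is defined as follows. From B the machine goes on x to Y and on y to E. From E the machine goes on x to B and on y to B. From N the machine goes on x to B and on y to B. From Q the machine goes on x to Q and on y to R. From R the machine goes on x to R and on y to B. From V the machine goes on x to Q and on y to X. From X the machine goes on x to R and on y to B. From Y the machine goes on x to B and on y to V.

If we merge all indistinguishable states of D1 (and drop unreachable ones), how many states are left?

6

Reachable states from the start: {B,E,Q,R,V,X,Y}. Unreachable: {N} — drop them.
Initial partition by acceptance: {B,E,V} | {Q,R,X,Y}.
Split {B,E,V} by δ(·,x) → {B,V} and {E}.
Split {B,V} by δ(·,y) → {B} and {V}.
Split {Q,R,X,Y} by δ(·,x) → {Q,R,X} and {Y}.
Split {Q,R,X} by δ(·,y) → {R,X} and {Q}.
Stable partition: {B} | {R,X} | {E} | {V} | {Y} | {Q} — 6 equivalence classes.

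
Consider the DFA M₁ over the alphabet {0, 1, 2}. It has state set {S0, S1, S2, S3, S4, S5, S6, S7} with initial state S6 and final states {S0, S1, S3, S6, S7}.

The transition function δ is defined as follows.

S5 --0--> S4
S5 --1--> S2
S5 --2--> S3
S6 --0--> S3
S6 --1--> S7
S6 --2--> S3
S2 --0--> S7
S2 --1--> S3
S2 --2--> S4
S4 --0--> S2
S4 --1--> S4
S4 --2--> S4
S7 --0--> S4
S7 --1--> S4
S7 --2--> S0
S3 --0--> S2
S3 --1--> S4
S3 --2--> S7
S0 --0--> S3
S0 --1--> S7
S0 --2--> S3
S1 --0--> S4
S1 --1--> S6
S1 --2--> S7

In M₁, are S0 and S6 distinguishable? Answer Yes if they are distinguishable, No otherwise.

States {S1,S5} cannot be reached from the start state, so discard them.
Start with accepting vs non-accepting: {S0,S3,S6,S7} | {S2,S4}.
Refine {S0,S3,S6,S7} on symbol 0: members go to different blocks, giving {S0,S6} and {S3,S7}.
Refine {S2,S4} on symbol 0: members go to different blocks, giving {S2} and {S4}.
Split {S3,S7} by δ(·,0) → {S3} and {S7}.
No further refinement is possible. Final partition (5 blocks): {S0,S6} | {S2} | {S3} | {S4} | {S7}.
S0 and S6 lie in the same block of the stable partition, so they are equivalent — no string distinguishes them.

No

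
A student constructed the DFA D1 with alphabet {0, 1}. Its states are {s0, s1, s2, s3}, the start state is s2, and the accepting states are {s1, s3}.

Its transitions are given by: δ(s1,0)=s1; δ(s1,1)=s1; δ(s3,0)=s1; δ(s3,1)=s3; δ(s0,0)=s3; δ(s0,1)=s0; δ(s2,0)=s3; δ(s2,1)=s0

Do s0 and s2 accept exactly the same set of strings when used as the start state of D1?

Every state is reachable, so we keep all 4.
P0 = {s1,s3} | {s0,s2}.
The partition is now stable with 2 blocks: {s1,s3} | {s0,s2}.
s0 and s2 lie in the same block of the stable partition, so they are equivalent — no string distinguishes them.

Yes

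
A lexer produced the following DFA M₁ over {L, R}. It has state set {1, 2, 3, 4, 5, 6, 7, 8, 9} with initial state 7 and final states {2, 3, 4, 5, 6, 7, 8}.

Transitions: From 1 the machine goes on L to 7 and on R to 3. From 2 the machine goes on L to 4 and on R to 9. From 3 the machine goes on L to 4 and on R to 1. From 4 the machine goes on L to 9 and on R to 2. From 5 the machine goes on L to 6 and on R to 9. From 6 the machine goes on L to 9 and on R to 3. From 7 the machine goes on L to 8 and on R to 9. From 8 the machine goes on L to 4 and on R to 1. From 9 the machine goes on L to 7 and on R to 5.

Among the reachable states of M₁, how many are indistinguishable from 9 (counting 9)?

2

Start with accepting vs non-accepting: {2,3,4,5,6,7,8} | {1,9}.
Split {2,3,4,5,6,7,8} by δ(·,L) → {2,3,5,7,8} and {4,6}.
Split {2,3,5,7,8} by δ(·,L) → {2,3,5,8} and {7}.
Stable partition: {2,3,5,8} | {1,9} | {4,6} | {7} — 4 equivalence classes.
The equivalence class containing 9 is {1,9}, of size 2.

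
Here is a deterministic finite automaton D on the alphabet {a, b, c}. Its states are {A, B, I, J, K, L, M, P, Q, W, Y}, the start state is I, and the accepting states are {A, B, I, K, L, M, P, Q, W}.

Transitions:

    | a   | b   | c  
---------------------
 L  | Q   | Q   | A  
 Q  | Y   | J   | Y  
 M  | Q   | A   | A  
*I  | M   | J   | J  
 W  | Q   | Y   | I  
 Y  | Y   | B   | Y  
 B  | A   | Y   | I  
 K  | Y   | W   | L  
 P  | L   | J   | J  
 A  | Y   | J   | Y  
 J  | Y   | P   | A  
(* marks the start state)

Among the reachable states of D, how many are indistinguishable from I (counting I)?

States {K,W} cannot be reached from the start state, so discard them.
Start with accepting vs non-accepting: {A,B,I,L,M,P,Q} | {J,Y}.
On input a, block {A,B,I,L,M,P,Q} splits into {B,I,L,M,P} and {A,Q}.
Refine {B,I,L,M,P} on symbol a: members go to different blocks, giving {B,L,M} and {I,P}.
Refine {B,L,M} on symbol b: members go to different blocks, giving {L,M} and {B}.
Refine {J,Y} on symbol b: members go to different blocks, giving {J} and {Y}.
The partition is now stable with 6 blocks: {L,M} | {J} | {A,Q} | {I,P} | {B} | {Y}.
The equivalence class containing I is {I,P}, of size 2.

2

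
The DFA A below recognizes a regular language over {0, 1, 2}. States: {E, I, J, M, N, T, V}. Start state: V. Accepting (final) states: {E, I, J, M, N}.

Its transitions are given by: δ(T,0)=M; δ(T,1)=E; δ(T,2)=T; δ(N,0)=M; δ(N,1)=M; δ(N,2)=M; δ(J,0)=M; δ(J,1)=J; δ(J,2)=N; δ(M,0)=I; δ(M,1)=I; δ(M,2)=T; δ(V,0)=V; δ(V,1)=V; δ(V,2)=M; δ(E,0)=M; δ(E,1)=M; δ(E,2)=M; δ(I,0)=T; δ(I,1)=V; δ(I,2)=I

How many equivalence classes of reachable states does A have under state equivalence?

5

States {J,N} cannot be reached from the start state, so discard them.
P0 = {E,I,M} | {T,V}.
Refine {E,I,M} on symbol 0: members go to different blocks, giving {E,M} and {I}.
Refine {E,M} on symbol 0: members go to different blocks, giving {E} and {M}.
Refine {T,V} on symbol 0: members go to different blocks, giving {T} and {V}.
The partition is now stable with 5 blocks: {E} | {T} | {I} | {M} | {V}.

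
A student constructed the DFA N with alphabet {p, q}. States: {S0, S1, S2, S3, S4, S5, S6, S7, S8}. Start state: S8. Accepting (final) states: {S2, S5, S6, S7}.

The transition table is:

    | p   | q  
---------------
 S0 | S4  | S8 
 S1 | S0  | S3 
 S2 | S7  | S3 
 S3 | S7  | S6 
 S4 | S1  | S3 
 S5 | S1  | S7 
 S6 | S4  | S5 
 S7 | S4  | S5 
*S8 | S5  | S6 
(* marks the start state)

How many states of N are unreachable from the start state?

1

Starting at S8 and following transitions, the reachable set is {S0, S1, S3, S4, S5, S6, S7, S8}. That leaves S2 unreachable — 1 in total.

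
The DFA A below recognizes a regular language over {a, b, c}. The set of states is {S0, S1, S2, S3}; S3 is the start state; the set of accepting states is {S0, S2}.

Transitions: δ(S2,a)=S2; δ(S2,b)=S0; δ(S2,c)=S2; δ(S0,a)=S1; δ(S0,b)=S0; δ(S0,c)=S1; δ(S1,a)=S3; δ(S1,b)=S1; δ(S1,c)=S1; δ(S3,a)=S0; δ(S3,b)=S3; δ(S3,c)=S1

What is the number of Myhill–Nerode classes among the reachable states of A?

3

Reachable states from the start: {S0,S1,S3}. Unreachable: {S2} — drop them.
Initial partition by acceptance: {S0} | {S1,S3}.
On input a, block {S1,S3} splits into {S1} and {S3}.
Stable partition: {S0} | {S1} | {S3} — 3 equivalence classes.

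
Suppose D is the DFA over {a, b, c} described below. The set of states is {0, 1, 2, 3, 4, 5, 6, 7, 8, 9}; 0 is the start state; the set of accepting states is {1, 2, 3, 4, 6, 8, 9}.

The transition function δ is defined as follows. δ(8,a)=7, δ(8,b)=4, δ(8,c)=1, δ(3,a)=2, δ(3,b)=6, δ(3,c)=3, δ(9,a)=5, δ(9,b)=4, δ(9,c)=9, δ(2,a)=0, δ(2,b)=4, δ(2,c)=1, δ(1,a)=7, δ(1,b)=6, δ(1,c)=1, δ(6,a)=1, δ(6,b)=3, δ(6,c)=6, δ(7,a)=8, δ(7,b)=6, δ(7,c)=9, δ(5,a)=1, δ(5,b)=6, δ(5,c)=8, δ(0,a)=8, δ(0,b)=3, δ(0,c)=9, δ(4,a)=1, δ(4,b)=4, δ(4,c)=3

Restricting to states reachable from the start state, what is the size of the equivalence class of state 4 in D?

3

Start with accepting vs non-accepting: {1,2,3,4,6,8,9} | {0,5,7}.
Refine {1,2,3,4,6,8,9} on symbol a: members go to different blocks, giving {1,2,8,9} and {3,4,6}.
No further refinement is possible. Final partition (3 blocks): {1,2,8,9} | {0,5,7} | {3,4,6}.
The equivalence class containing 4 is {3,4,6}, of size 3.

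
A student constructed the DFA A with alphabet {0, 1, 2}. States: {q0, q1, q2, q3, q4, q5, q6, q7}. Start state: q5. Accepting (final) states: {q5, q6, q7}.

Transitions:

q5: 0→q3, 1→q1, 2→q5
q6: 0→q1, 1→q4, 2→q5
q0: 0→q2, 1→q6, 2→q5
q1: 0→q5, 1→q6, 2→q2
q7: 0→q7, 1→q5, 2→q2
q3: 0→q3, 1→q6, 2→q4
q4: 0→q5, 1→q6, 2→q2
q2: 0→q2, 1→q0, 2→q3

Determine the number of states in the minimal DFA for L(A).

Reachable states from the start: {q0,q1,q2,q3,q4,q5,q6}. Unreachable: {q7} — drop them.
Initial partition by acceptance: {q5,q6} | {q0,q1,q2,q3,q4}.
Refine {q0,q1,q2,q3,q4} on symbol 0: members go to different blocks, giving {q0,q2,q3} and {q1,q4}.
On input 0, block {q5,q6} splits into {q5} and {q6}.
Split {q0,q2,q3} by δ(·,1) → {q0,q3} and {q2}.
Split {q0,q3} by δ(·,0) → {q0} and {q3}.
The partition is now stable with 6 blocks: {q5} | {q0} | {q1,q4} | {q6} | {q2} | {q3}.

6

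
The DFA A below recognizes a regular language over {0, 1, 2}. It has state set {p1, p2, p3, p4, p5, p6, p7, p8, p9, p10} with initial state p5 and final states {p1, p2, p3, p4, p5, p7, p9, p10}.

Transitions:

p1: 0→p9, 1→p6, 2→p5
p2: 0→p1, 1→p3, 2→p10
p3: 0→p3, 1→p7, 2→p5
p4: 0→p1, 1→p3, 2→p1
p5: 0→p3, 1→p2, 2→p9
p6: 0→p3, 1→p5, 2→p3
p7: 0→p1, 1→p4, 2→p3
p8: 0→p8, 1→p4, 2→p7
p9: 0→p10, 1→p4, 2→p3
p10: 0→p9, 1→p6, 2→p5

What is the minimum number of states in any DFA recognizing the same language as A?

Reachable states from the start: {p1,p2,p3,p4,p5,p6,p7,p9,p10}. Unreachable: {p8} — drop them.
Start with accepting vs non-accepting: {p1,p2,p3,p4,p5,p7,p9,p10} | {p6}.
On input 1, block {p1,p2,p3,p4,p5,p7,p9,p10} splits into {p2,p3,p4,p5,p7,p9} and {p1,p10}.
Split {p2,p3,p4,p5,p7,p9} by δ(·,0) → {p2,p4,p7,p9} and {p3,p5}.
Refine {p2,p4,p7,p9} on symbol 1: members go to different blocks, giving {p2,p4} and {p7,p9}.
Split {p3,p5} by δ(·,1) → {p3} and {p5}.
Stable partition: {p2,p4} | {p6} | {p1,p10} | {p3} | {p7,p9} | {p5} — 6 equivalence classes.

6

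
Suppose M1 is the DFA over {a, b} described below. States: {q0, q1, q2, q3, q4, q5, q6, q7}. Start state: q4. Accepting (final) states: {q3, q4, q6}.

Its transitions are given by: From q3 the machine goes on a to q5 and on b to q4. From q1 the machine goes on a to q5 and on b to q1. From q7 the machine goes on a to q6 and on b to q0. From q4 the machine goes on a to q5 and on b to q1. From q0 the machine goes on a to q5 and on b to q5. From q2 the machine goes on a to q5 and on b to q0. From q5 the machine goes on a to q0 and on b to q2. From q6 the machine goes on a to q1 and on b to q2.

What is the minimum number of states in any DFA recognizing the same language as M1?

First remove the unreachable states {q3,q6,q7}; 5 states remain.
P0 = {q4} | {q0,q1,q2,q5}.
Stable partition: {q4} | {q0,q1,q2,q5} — 2 equivalence classes.

2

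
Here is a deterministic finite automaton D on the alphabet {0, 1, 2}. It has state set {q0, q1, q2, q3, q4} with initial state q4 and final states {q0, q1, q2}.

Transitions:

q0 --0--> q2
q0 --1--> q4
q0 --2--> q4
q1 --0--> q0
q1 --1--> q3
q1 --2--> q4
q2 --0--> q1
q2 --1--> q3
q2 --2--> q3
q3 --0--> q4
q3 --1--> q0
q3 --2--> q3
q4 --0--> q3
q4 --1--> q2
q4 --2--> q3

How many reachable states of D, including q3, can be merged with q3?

2

Initial partition by acceptance: {q0,q1,q2} | {q3,q4}.
Stable partition: {q0,q1,q2} | {q3,q4} — 2 equivalence classes.
The equivalence class containing q3 is {q3,q4}, of size 2.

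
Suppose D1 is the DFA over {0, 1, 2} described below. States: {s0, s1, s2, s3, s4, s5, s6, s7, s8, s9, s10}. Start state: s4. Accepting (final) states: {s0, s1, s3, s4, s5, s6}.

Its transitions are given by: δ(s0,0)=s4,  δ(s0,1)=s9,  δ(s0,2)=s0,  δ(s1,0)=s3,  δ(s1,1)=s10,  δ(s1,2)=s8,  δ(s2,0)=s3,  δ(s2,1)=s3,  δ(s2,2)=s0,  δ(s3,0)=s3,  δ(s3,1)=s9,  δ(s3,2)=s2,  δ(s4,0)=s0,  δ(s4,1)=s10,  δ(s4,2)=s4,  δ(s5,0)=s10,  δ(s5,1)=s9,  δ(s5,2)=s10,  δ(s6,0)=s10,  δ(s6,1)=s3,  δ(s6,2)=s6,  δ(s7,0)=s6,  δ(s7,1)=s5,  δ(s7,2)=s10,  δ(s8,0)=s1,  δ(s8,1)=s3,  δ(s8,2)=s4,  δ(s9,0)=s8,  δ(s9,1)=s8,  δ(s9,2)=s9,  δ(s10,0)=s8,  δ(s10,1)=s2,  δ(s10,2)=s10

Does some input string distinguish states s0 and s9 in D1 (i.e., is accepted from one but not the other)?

Yes

Reachable states from the start: {s0,s1,s2,s3,s4,s8,s9,s10}. Unreachable: {s5,s6,s7} — drop them.
P0 = {s0,s1,s3,s4} | {s2,s8,s9,s10}.
On input 2, block {s0,s1,s3,s4} splits into {s0,s4} and {s1,s3}.
On input 0, block {s2,s8,s9,s10} splits into {s2,s8} and {s9,s10}.
The partition is now stable with 4 blocks: {s0,s4} | {s2,s8} | {s1,s3} | {s9,s10}.
s0 and s9 end up in different blocks, so they are distinguishable. For instance, the string 'ε' is accepted from only s0.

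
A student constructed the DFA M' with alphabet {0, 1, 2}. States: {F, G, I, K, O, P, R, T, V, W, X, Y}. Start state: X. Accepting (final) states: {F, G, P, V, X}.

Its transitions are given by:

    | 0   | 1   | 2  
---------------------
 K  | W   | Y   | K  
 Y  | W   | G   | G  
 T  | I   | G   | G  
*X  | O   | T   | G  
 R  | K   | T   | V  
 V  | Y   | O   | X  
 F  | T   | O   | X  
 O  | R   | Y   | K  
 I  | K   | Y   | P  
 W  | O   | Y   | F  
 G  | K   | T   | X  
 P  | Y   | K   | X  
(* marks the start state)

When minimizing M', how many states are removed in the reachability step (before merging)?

0

Every one of the 12 states is reachable from X.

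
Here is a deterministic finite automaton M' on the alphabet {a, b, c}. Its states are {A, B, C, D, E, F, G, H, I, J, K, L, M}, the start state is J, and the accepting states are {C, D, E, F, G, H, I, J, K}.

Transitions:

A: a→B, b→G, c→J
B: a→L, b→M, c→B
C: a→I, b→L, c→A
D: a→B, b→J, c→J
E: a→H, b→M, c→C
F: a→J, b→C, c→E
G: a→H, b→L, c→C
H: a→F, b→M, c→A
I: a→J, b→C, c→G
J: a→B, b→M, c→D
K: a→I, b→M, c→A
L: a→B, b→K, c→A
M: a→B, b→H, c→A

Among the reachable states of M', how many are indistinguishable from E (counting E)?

2

All states are reachable from the start state.
Initial partition by acceptance: {C,D,E,F,G,H,I,J,K} | {A,B,L,M}.
Refine {C,D,E,F,G,H,I,J,K} on symbol a: members go to different blocks, giving {C,E,F,G,H,I,K} and {D,J}.
Refine {C,E,F,G,H,I,K} on symbol a: members go to different blocks, giving {C,E,G,H,K} and {F,I}.
Refine {C,E,G,H,K} on symbol a: members go to different blocks, giving {C,H,K} and {E,G}.
Split {A,B,L,M} by δ(·,b) → {L,M} and {A} and {B}.
On input b, block {D,J} splits into {D} and {J}.
The partition is now stable with 8 blocks: {C,H,K} | {L,M} | {D} | {F,I} | {E,G} | {A} | {B} | {J}.
State E belongs to the block {E,G}, which has 2 states.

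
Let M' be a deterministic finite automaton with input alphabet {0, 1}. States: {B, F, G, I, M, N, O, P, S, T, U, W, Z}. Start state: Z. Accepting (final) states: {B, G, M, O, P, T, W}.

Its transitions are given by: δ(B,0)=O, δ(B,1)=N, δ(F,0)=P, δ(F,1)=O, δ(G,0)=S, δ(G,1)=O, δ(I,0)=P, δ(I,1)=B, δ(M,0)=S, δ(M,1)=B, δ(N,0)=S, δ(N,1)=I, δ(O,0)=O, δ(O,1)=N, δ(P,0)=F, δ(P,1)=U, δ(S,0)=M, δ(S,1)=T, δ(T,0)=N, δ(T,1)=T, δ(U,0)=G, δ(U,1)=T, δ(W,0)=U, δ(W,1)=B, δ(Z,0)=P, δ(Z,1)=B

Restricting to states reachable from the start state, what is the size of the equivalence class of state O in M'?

Reachable states from the start: {B,F,G,I,M,N,O,P,S,T,U,Z}. Unreachable: {W} — drop them.
Start with accepting vs non-accepting: {B,G,M,O,P,T} | {F,I,N,S,U,Z}.
On input 0, block {B,G,M,O,P,T} splits into {G,M,P,T} and {B,O}.
On input 1, block {G,M,P,T} splits into {G,M} and {P} and {T}.
Split {F,I,N,S,U,Z} by δ(·,0) → {F,I,Z} and {S,U} and {N}.
The partition is now stable with 7 blocks: {G,M} | {F,I,Z} | {B,O} | {P} | {T} | {S,U} | {N}.
The equivalence class containing O is {B,O}, of size 2.

2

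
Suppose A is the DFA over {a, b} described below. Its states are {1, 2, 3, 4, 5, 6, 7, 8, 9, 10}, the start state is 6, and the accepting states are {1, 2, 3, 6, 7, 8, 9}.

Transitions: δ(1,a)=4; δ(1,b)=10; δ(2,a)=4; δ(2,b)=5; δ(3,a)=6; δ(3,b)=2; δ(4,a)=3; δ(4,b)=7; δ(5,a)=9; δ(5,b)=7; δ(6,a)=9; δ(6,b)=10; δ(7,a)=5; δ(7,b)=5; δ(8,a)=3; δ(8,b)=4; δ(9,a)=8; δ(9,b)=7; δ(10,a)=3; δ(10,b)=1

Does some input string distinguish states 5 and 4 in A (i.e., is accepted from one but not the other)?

No

Every state is reachable, so we keep all 10.
Initial partition by acceptance: {1,2,3,6,7,8,9} | {4,5,10}.
Split {1,2,3,6,7,8,9} by δ(·,a) → {3,6,8,9} and {1,2,7}.
Refine {3,6,8,9} on symbol b: members go to different blocks, giving {3,9} and {6,8}.
No further refinement is possible. Final partition (4 blocks): {3,9} | {4,5,10} | {1,2,7} | {6,8}.
5 and 4 lie in the same block of the stable partition, so they are equivalent — no string distinguishes them.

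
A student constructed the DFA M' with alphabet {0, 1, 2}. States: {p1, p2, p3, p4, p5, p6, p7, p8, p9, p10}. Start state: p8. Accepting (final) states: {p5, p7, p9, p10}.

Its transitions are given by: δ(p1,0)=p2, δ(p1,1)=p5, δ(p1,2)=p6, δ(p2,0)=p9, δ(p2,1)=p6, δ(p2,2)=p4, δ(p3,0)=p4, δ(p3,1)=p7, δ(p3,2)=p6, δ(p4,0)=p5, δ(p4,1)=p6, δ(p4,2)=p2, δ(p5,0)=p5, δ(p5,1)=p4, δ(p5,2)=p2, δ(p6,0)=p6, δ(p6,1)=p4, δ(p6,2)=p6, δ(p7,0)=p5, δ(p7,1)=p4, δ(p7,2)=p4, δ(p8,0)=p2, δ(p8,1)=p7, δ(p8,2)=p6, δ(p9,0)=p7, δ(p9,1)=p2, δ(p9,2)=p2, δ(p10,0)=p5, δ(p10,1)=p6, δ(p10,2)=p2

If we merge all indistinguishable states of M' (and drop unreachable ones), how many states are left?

4

First remove the unreachable states {p1,p3,p10}; 7 states remain.
P0 = {p5,p7,p9} | {p2,p4,p6,p8}.
Split {p2,p4,p6,p8} by δ(·,0) → {p2,p4} and {p6,p8}.
Split {p6,p8} by δ(·,0) → {p6} and {p8}.
No further refinement is possible. Final partition (4 blocks): {p5,p7,p9} | {p2,p4} | {p6} | {p8}.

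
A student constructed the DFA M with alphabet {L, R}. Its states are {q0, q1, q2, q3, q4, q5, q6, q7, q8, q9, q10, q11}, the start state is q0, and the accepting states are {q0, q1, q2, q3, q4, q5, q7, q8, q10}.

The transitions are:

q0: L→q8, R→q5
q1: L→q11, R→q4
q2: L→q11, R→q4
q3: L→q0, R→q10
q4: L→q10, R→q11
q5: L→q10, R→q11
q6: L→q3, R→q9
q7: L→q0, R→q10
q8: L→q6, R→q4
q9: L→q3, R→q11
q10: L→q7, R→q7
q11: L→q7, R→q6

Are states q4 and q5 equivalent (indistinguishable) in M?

Yes

First remove the unreachable states {q1,q2}; 10 states remain.
Start with accepting vs non-accepting: {q0,q3,q4,q5,q7,q8,q10} | {q6,q9,q11}.
Split {q0,q3,q4,q5,q7,q8,q10} by δ(·,L) → {q0,q3,q4,q5,q7,q10} and {q8}.
Refine {q0,q3,q4,q5,q7,q10} on symbol L: members go to different blocks, giving {q3,q4,q5,q7,q10} and {q0}.
Refine {q3,q4,q5,q7,q10} on symbol L: members go to different blocks, giving {q4,q5,q10} and {q3,q7}.
On input L, block {q4,q5,q10} splits into {q4,q5} and {q10}.
No further refinement is possible. Final partition (6 blocks): {q4,q5} | {q6,q9,q11} | {q8} | {q0} | {q3,q7} | {q10}.
q4 and q5 lie in the same block of the stable partition, so they are equivalent — no string distinguishes them.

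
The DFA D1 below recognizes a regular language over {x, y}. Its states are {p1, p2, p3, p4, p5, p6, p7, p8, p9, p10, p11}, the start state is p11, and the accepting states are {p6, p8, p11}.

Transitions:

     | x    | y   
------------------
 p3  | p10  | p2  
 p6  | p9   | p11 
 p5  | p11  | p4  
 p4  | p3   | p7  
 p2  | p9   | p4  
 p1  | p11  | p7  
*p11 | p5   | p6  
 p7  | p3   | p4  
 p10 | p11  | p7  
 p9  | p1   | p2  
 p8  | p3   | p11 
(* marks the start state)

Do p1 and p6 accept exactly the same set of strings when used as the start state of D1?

No

States {p8} cannot be reached from the start state, so discard them.
P0 = {p6,p11} | {p1,p2,p3,p4,p5,p7,p9,p10}.
Refine {p1,p2,p3,p4,p5,p7,p9,p10} on symbol x: members go to different blocks, giving {p2,p3,p4,p7,p9} and {p1,p5,p10}.
Split {p6,p11} by δ(·,x) → {p6} and {p11}.
Refine {p2,p3,p4,p7,p9} on symbol x: members go to different blocks, giving {p2,p4,p7} and {p3,p9}.
The partition is now stable with 5 blocks: {p6} | {p2,p4,p7} | {p1,p5,p10} | {p11} | {p3,p9}.
p1 and p6 end up in different blocks, so they are distinguishable. For instance, the string 'ε' is accepted from only p6.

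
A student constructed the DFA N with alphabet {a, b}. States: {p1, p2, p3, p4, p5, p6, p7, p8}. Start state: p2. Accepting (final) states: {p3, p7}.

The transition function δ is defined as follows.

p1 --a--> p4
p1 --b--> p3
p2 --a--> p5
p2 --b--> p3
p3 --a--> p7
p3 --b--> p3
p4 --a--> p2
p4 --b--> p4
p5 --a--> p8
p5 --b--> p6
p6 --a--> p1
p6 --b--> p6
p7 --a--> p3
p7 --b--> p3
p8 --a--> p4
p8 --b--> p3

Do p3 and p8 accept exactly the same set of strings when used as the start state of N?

No

All states are reachable from the start state.
P0 = {p3,p7} | {p1,p2,p4,p5,p6,p8}.
Split {p1,p2,p4,p5,p6,p8} by δ(·,b) → {p1,p2,p8} and {p4,p5,p6}.
The partition is now stable with 3 blocks: {p3,p7} | {p1,p2,p8} | {p4,p5,p6}.
p3 and p8 end up in different blocks, so they are distinguishable. For instance, the string 'ε' is accepted from only p3.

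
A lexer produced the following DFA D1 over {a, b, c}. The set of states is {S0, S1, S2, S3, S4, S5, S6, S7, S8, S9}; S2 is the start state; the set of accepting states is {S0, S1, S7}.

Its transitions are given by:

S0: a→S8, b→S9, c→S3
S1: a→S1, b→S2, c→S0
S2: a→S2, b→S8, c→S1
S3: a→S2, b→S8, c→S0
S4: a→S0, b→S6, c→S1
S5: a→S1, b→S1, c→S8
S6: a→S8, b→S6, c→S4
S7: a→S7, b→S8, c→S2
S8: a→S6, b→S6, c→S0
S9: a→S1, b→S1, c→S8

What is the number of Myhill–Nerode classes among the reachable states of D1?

8

Reachable states from the start: {S0,S1,S2,S3,S4,S6,S8,S9}. Unreachable: {S5,S7} — drop them.
Initial partition by acceptance: {S0,S1} | {S2,S3,S4,S6,S8,S9}.
Split {S0,S1} by δ(·,a) → {S0} and {S1}.
On input a, block {S2,S3,S4,S6,S8,S9} splits into {S2,S3,S6,S8} and {S4} and {S9}.
Refine {S2,S3,S6,S8} on symbol c: members go to different blocks, giving {S3,S8} and {S2} and {S6}.
Refine {S3,S8} on symbol a: members go to different blocks, giving {S3} and {S8}.
Stable partition: {S0} | {S3} | {S1} | {S4} | {S9} | {S2} | {S6} | {S8} — 8 equivalence classes.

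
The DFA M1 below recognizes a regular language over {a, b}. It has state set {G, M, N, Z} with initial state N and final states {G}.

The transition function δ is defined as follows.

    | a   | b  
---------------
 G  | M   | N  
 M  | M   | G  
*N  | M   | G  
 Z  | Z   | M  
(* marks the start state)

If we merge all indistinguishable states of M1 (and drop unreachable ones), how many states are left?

2

First remove the unreachable states {Z}; 3 states remain.
Start with accepting vs non-accepting: {G} | {M,N}.
Stable partition: {G} | {M,N} — 2 equivalence classes.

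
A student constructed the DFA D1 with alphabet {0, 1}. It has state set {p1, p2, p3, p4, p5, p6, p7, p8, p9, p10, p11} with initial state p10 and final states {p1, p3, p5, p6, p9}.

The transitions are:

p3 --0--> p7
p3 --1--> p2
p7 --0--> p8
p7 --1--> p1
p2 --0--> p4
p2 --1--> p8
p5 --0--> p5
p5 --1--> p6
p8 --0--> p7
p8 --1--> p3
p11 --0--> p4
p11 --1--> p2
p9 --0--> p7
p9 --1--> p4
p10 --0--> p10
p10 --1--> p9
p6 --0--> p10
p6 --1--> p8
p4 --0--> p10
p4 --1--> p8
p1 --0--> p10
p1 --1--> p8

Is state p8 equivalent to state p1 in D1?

States {p5,p6,p11} cannot be reached from the start state, so discard them.
P0 = {p1,p3,p9} | {p2,p4,p7,p8,p10}.
On input 1, block {p2,p4,p7,p8,p10} splits into {p7,p8,p10} and {p2,p4}.
Refine {p1,p3,p9} on symbol 1: members go to different blocks, giving {p3,p9} and {p1}.
Refine {p7,p8,p10} on symbol 1: members go to different blocks, giving {p8,p10} and {p7}.
Refine {p8,p10} on symbol 0: members go to different blocks, giving {p8} and {p10}.
On input 0, block {p2,p4} splits into {p2} and {p4}.
Refine {p3,p9} on symbol 1: members go to different blocks, giving {p3} and {p9}.
No further refinement is possible. Final partition (8 blocks): {p3} | {p8} | {p2} | {p1} | {p7} | {p10} | {p4} | {p9}.
p8 and p1 end up in different blocks, so they are distinguishable. For instance, the string 'ε' is accepted from only p1.

No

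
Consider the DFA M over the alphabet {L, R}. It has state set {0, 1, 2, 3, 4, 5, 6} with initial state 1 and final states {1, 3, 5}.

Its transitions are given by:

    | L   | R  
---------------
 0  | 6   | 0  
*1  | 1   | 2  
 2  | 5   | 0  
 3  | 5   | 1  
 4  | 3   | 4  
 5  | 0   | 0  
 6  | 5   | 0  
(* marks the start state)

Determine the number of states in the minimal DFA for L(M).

4

Reachable states from the start: {0,1,2,5,6}. Unreachable: {3,4} — drop them.
Start with accepting vs non-accepting: {1,5} | {0,2,6}.
Refine {1,5} on symbol L: members go to different blocks, giving {1} and {5}.
Refine {0,2,6} on symbol L: members go to different blocks, giving {2,6} and {0}.
Stable partition: {1} | {2,6} | {5} | {0} — 4 equivalence classes.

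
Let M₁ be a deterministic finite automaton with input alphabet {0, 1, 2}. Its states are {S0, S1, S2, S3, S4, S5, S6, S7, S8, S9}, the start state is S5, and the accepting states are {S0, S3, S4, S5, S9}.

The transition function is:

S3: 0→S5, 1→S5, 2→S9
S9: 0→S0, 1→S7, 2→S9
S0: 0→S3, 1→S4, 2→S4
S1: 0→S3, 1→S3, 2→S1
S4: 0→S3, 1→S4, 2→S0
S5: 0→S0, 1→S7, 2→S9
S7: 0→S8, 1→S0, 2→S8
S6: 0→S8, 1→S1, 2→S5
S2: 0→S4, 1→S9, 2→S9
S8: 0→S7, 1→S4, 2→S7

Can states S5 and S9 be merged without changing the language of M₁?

Reachable states from the start: {S0,S3,S4,S5,S7,S8,S9}. Unreachable: {S1,S2,S6} — drop them.
P0 = {S0,S3,S4,S5,S9} | {S7,S8}.
Split {S0,S3,S4,S5,S9} by δ(·,1) → {S0,S3,S4} and {S5,S9}.
On input 0, block {S0,S3,S4} splits into {S0,S4} and {S3}.
The partition is now stable with 4 blocks: {S0,S4} | {S7,S8} | {S5,S9} | {S3}.
S5 and S9 lie in the same block of the stable partition, so they are equivalent — no string distinguishes them.

Yes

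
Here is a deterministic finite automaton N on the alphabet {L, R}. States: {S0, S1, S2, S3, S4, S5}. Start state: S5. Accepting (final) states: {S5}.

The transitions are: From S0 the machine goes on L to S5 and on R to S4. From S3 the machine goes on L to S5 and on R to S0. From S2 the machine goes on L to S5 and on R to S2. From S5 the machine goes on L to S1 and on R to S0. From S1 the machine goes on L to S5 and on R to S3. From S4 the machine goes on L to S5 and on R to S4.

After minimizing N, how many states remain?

2

States {S2} cannot be reached from the start state, so discard them.
Start with accepting vs non-accepting: {S5} | {S0,S1,S3,S4}.
Stable partition: {S5} | {S0,S1,S3,S4} — 2 equivalence classes.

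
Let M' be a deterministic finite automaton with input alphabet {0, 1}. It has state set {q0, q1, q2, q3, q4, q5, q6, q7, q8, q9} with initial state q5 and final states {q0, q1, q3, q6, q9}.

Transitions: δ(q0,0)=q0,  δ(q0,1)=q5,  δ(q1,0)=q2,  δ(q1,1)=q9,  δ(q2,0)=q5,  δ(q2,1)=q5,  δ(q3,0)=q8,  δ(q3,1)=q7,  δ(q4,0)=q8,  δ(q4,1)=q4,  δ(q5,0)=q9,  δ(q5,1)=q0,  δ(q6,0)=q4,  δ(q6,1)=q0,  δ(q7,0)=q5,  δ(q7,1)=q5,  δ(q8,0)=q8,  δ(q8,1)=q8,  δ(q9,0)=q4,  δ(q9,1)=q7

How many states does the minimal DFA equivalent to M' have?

States {q1,q2,q3,q6} cannot be reached from the start state, so discard them.
P0 = {q0,q9} | {q4,q5,q7,q8}.
Refine {q0,q9} on symbol 0: members go to different blocks, giving {q0} and {q9}.
Split {q4,q5,q7,q8} by δ(·,0) → {q4,q7,q8} and {q5}.
Split {q4,q7,q8} by δ(·,0) → {q4,q8} and {q7}.
Stable partition: {q0} | {q4,q8} | {q9} | {q5} | {q7} — 5 equivalence classes.

5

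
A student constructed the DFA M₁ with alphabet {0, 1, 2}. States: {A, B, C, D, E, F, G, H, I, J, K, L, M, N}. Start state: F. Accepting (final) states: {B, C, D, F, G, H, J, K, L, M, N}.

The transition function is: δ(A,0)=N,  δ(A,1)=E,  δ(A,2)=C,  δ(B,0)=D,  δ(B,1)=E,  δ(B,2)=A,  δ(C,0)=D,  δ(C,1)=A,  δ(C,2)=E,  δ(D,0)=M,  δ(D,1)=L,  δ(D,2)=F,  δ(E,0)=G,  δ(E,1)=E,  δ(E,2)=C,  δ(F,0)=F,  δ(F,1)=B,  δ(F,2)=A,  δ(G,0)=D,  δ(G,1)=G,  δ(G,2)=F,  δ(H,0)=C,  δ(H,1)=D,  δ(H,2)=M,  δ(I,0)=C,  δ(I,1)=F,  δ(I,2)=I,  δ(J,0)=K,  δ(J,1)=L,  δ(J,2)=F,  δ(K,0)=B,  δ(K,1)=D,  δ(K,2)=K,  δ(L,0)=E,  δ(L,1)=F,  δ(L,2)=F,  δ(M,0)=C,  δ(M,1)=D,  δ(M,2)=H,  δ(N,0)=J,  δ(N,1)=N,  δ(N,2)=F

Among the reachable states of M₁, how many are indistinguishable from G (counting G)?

First remove the unreachable states {I}; 13 states remain.
P0 = {B,C,D,F,G,H,J,K,L,M,N} | {A,E}.
Refine {B,C,D,F,G,H,J,K,L,M,N} on symbol 0: members go to different blocks, giving {B,C,D,F,G,H,J,K,M,N} and {L}.
Split {B,C,D,F,G,H,J,K,M,N} by δ(·,1) → {F,G,H,K,M,N} and {B,C} and {D,J}.
Refine {F,G,H,K,M,N} on symbol 0: members go to different blocks, giving {H,K,M} and {G,N} and {F}.
The partition is now stable with 7 blocks: {H,K,M} | {A,E} | {L} | {B,C} | {D,J} | {G,N} | {F}.
State G belongs to the block {G,N}, which has 2 states.

2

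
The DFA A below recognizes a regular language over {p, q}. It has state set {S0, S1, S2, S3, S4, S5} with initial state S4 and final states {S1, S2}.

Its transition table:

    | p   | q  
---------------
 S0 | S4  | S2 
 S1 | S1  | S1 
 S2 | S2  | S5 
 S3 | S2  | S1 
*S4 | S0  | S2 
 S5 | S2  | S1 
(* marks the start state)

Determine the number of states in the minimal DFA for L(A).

4

Reachable states from the start: {S0,S1,S2,S4,S5}. Unreachable: {S3} — drop them.
Start with accepting vs non-accepting: {S1,S2} | {S0,S4,S5}.
Split {S1,S2} by δ(·,q) → {S1} and {S2}.
On input p, block {S0,S4,S5} splits into {S0,S4} and {S5}.
The partition is now stable with 4 blocks: {S1} | {S0,S4} | {S2} | {S5}.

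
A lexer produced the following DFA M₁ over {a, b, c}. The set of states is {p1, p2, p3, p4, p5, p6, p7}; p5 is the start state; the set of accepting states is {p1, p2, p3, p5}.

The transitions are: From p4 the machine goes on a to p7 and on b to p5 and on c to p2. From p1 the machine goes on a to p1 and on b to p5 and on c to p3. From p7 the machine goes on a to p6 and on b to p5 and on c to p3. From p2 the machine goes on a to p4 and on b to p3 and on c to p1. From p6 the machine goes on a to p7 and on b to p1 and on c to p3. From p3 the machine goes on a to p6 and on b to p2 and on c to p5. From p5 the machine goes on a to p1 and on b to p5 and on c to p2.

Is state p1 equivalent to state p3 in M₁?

Every state is reachable, so we keep all 7.
P0 = {p1,p2,p3,p5} | {p4,p6,p7}.
On input a, block {p1,p2,p3,p5} splits into {p1,p5} and {p2,p3}.
Stable partition: {p1,p5} | {p4,p6,p7} | {p2,p3} — 3 equivalence classes.
p1 and p3 end up in different blocks, so they are distinguishable. For instance, the string 'a' is accepted from only p1.

No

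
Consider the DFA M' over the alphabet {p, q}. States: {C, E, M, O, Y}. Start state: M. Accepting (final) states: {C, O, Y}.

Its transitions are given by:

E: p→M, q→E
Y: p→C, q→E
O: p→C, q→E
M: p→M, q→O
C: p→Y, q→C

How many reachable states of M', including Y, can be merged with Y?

2

All states are reachable from the start state.
Start with accepting vs non-accepting: {C,O,Y} | {E,M}.
On input q, block {C,O,Y} splits into {O,Y} and {C}.
On input q, block {E,M} splits into {M} and {E}.
No further refinement is possible. Final partition (4 blocks): {O,Y} | {M} | {C} | {E}.
State Y belongs to the block {O,Y}, which has 2 states.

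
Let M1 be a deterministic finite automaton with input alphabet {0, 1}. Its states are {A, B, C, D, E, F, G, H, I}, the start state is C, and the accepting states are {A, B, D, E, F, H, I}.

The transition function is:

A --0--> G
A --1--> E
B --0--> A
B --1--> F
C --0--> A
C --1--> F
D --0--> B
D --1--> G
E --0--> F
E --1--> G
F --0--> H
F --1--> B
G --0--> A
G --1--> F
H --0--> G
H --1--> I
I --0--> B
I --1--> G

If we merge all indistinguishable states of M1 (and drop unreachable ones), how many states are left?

States {D} cannot be reached from the start state, so discard them.
P0 = {A,B,E,F,H,I} | {C,G}.
On input 0, block {A,B,E,F,H,I} splits into {B,E,F,I} and {A,H}.
Split {B,E,F,I} by δ(·,0) → {B,F} and {E,I}.
No further refinement is possible. Final partition (4 blocks): {B,F} | {C,G} | {A,H} | {E,I}.

4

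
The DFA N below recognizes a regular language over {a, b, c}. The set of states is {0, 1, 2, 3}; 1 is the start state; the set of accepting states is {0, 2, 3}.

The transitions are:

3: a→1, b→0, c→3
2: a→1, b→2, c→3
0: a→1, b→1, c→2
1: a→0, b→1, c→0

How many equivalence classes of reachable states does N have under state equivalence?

4

Initial partition by acceptance: {0,2,3} | {1}.
Refine {0,2,3} on symbol b: members go to different blocks, giving {2,3} and {0}.
Split {2,3} by δ(·,b) → {2} and {3}.
No further refinement is possible. Final partition (4 blocks): {2} | {1} | {0} | {3}.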